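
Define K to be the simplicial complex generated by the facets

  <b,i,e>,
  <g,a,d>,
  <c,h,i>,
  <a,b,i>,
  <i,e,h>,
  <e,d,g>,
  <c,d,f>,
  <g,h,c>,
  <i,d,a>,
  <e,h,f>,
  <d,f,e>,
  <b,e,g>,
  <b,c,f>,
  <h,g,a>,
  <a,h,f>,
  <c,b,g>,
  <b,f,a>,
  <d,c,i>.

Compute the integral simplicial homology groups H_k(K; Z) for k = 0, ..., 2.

H_0 ≅ Z,  H_1 ≅ Z^2,  H_2 ≅ Z.

Order the vertices as a < b < c < d < e < f < g < h < i. Listing each simplex with vertices in this order, K has dimension 2 with simplices:

  0-simplices (9): a, b, c, d, e, f, g, h, i
  1-simplices (27): ab, ad, af, ag, ah, ai, bc, be, bf, bg, bi, cd, cf, cg, ch, ci, de, df, dg, di, ef, eg, eh, ei, fh, gh, hi
  2-simplices (18): abf, abi, adg, adi, afh, agh, bcf, bcg, beg, bei, cdf, cdi, cgh, chi, def, deg, efh, ehi

giving chain groups C_0 ≅ Z^9, C_1 ≅ Z^27, C_2 ≅ Z^18.

The boundary map ∂_1: C_1 → C_0 maps an edge to its endpoints' difference, ∂[p,q] = q − p.
The 9×27 boundary matrix has rank 8 and Smith normal form diag(1,1,1,1,1,1,1,1).

The boundary map ∂_2: C_2 → C_1 maps a triangle to the signed sum of its edges. For instance
  ∂deg = eg − dg + de,
  ∂abi = bi − ai + ab.
The 27×18 boundary matrix has rank 17 and Smith normal form diag(1,1,1,1,1,1,1,1,1,1,1,1,1,1,1,1,1).

Computing H_k = (kernel of ∂_k) / (image of ∂_{k+1}):

  H_0: rank C_0 − rank ∂_1 = 9 − 8 = 1, and the invariant factors of ∂_1 are all 1, so H_0 = Z.
  H_1: rank ker ∂_1 − rank ∂_2 = (27 − 8) − 17 = 2, and the invariant factors of ∂_2 are all 1, so H_1 = Z^2.
  H_2: rank ker ∂_2 − rank ∂_3 = (18 − 17) − 0 = 1, and there is no ∂_3, so H_2 = Z.

(K is a triangulation of the torus T^2.)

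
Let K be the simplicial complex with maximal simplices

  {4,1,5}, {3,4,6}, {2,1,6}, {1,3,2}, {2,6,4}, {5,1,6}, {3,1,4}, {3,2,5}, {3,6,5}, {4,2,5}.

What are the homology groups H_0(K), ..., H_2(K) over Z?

We work with the vertex ordering 1 < 2 < 3 < 4 < 5 < 6. The simplices of K, each written with vertices in increasing order, are:

  0-simplices (6): [1], [2], [3], [4], [5], [6]
  1-simplices (15): [1,2], [1,3], [1,4], [1,5], [1,6], [2,3], [2,4], [2,5], [2,6], [3,4], [3,5], [3,6], [4,5], [4,6], [5,6]
  2-simplices (10): [1,2,3], [1,2,6], [1,3,4], [1,4,5], [1,5,6], [2,3,5], [2,4,5], [2,4,6], [3,4,6], [3,5,6]

giving chain groups C_0 ≅ Z^6, C_1 ≅ Z^15, C_2 ≅ Z^10.

The boundary map ∂_1: C_1 → C_0 maps an edge to its endpoints' difference, ∂[p,q] = q − p. For instance
  ∂[3,4] = [4] − [3].
This gives a 6×15 integer matrix of rank 5; reducing to Smith normal form yields diagonal entries (1,1,1,1,1).

Boundary ∂_2: C_2 → C_1 sends each 2-simplex [p,q,r] to [q,r] − [p,r] + [p,q]. For instance
  ∂[1,4,5] = [4,5] − [1,5] + [1,4],
  ∂[2,4,5] = [4,5] − [2,5] + [2,4].
The 15×10 boundary matrix has rank 10 and Smith normal form diag(1,1,1,1,1,1,1,1,1,2).

Reading off H_k = ker ∂_k / im ∂_{k+1}:

  H_0: rank C_0 − rank ∂_1 = 6 − 5 = 1, and the invariant factors of ∂_1 are all 1, so H_0 ≅ Z.
  H_1: rank ker ∂_1 − rank ∂_2 = (15 − 5) − 10 = 0, and ∂_2 has invariant factor 2 > 1, so H_1 ≅ Z/2.
  H_2: rank ker ∂_2 − rank ∂_3 = (10 − 10) − 0 = 0, and there is no ∂_3, so H_2 ≅ 0.

As a check, the Euler characteristic is 6 − 15 + 10 = 1, which agrees with 1 − 0 + 0 = 1.

H_0 = Z,  H_1 = Z/2,  H_2 = 0.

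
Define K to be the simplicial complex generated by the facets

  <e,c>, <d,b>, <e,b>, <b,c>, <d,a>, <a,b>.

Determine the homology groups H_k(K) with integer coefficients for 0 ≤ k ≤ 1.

Fix the vertex order a < b < c < d < e and write every simplex with vertices in increasing order. Then dim K = 1 and the simplices of K are:

  0-simplices (5): a, b, c, d, e
  1-simplices (6): ab, ad, bc, bd, be, ce

giving chain groups C_0 ≅ Z^5, C_1 ≅ Z^6.

Boundary ∂_1: C_1 → C_0 maps an edge to its endpoints' difference, ∂[p,q] = q − p.
This gives a 5×6 integer matrix of rank 4; reducing to Smith normal form yields diagonal entries (1,1,1,1).

Computing H_k = (kernel of ∂_k) / (image of ∂_{k+1}):

  H_0: rank C_0 − rank ∂_1 = 5 − 4 = 1, and the invariant factors of ∂_1 are all 1, so H_0 = Z.
  H_1: rank ker ∂_1 − rank ∂_2 = (6 − 4) − 0 = 2, and there is no ∂_2, so H_1 = Z^2.

H_0 ≅ Z,  H_1 ≅ Z^2.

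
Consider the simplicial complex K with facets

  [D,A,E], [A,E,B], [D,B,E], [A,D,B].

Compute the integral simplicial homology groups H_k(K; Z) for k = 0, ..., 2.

K has 4 vertices, 6 edges, 4 triangles.
rank ∂_0 = 0, rank ∂_1 = 3 ⇒ b_0 = 4 − 0 − 3 = 1; all invariant factors of ∂_1 are 1 so no torsion. So H_0 ≅ Z.
rank ∂_1 = 3, rank ∂_2 = 3 ⇒ b_1 = 6 − 3 − 3 = 0; all invariant factors of ∂_2 are 1 so no torsion. So H_1 ≅ 0.
rank ∂_2 = 3, rank ∂_3 = 0 ⇒ b_2 = 4 − 3 − 0 = 1. So H_2 ≅ Z.

H_0 = Z,  H_1 = 0,  H_2 = Z.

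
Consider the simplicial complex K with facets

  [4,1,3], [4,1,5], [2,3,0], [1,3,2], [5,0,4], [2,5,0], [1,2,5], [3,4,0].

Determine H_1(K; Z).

Take the total order 0 < 1 < 2 < 3 < 4 < 5 on the vertex set. Then K (dimension 2) consists of the simplices:

  0-simplices (6): [0], [1], [2], [3], [4], [5]
  1-simplices (12): [0,2], [0,3], [0,4], [0,5], [1,2], [1,3], [1,4], [1,5], [2,3], [2,5], [3,4], [4,5]
  2-simplices (8): [0,2,3], [0,2,5], [0,3,4], [0,4,5], [1,2,3], [1,2,5], [1,3,4], [1,4,5]

Hence C_0 ≅ Z^6, C_1 ≅ Z^12, C_2 ≅ Z^8.

Boundary ∂_1: C_1 → C_0 is given by ∂[p,q] = [q] − [p]. For instance
  ∂[3,4] = [4] − [3].
The 6×12 boundary matrix has rank 5 and Smith normal form diag(1,1,1,1,1).

∂_2: C_2 → C_1 acts by ∂[p,q,r] = [q,r] − [p,r] + [p,q]. For instance
  ∂[0,3,4] = [3,4] − [0,4] + [0,3],
  ∂[1,2,3] = [2,3] − [1,3] + [1,2].
As a 12×8 matrix over Z this has rank 7, with invariant factors (1,1,1,1,1,1,1).

Reading off H_k = ker ∂_k / im ∂_{k+1}:

  H_1: rank ker ∂_1 − rank ∂_2 = (12 − 5) − 7 = 0, and the invariant factors of ∂_2 are all 1, so H_1 ≅ 0.

H_1 ≅ 0.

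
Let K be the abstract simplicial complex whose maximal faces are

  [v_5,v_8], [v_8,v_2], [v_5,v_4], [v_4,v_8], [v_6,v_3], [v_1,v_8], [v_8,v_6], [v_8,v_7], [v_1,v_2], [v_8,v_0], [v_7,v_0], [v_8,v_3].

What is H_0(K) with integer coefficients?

H_0 = Z.

Take the total order v_0 < v_1 < v_2 < v_3 < v_4 < v_5 < v_6 < v_7 < v_8 on the vertex set. Then K (dimension 1) consists of the simplices:

  0-simplices (9): [v_0], [v_1], [v_2], [v_3], [v_4], [v_5], [v_6], [v_7], [v_8]
  1-simplices (12): [v_0,v_7], [v_0,v_8], [v_1,v_2], [v_1,v_8], [v_2,v_8], [v_3,v_6], [v_3,v_8], [v_4,v_5], [v_4,v_8], [v_5,v_8], [v_6,v_8], [v_7,v_8]

so the chain groups are C_0 ≅ Z^9, C_1 ≅ Z^12.

Boundary ∂_1: C_1 → C_0 sends each edge [p,q] (with p < q) to q − p.
This gives a 9×12 integer matrix of rank 8; reducing to Smith normal form yields diagonal entries (1,1,1,1,1,1,1,1).

Now H_k = ker ∂_k / im ∂_{k+1}, so:

  H_0: rank C_0 − rank ∂_1 = 9 − 8 = 1, and the invariant factors of ∂_1 are all 1, so H_0 = Z.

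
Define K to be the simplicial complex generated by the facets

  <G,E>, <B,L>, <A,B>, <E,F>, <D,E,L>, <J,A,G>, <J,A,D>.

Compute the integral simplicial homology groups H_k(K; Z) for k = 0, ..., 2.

H_0 = Z,  H_1 = Z^2,  H_2 = 0.

K has 8 vertices, 12 edges, 3 triangles.
rank ∂_0 = 0, rank ∂_1 = 7 ⇒ b_0 = 8 − 0 − 7 = 1; all invariant factors of ∂_1 are 1 so no torsion. So H_0 = Z.
rank ∂_1 = 7, rank ∂_2 = 3 ⇒ b_1 = 12 − 7 − 3 = 2; all invariant factors of ∂_2 are 1 so no torsion. So H_1 = Z^2.
rank ∂_2 = 3, rank ∂_3 = 0 ⇒ b_2 = 3 − 3 − 0 = 0. So H_2 = 0.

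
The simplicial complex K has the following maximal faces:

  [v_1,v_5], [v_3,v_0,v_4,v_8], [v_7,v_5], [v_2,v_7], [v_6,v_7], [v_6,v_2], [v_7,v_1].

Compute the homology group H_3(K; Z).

Order the vertices as v_0 < v_1 < v_2 < v_3 < v_4 < v_5 < v_6 < v_7 < v_8. Listing each simplex with vertices in this order, K has dimension 3 with simplices:

  0-simplices (9): [v_0], [v_1], [v_2], [v_3], [v_4], [v_5], [v_6], [v_7], [v_8]
  1-simplices (12): [v_0,v_3], [v_0,v_4], [v_0,v_8], [v_1,v_5], [v_1,v_7], [v_2,v_6], [v_2,v_7], [v_3,v_4], [v_3,v_8], [v_4,v_8], [v_5,v_7], [v_6,v_7]
  2-simplices (4): [v_0,v_3,v_4], [v_0,v_3,v_8], [v_0,v_4,v_8], [v_3,v_4,v_8]
  3-simplices (1): [v_0,v_3,v_4,v_8]

Hence C_0 ≅ Z^9, C_1 ≅ Z^12, C_2 ≅ Z^4, C_3 ≅ Z^1.

∂_1: C_1 → C_0 is given by ∂[p,q] = [q] − [p]. For instance
  ∂[v_0,v_8] = [v_8] − [v_0].
As a 9×12 matrix over Z this has rank 7, with invariant factors (1,1,1,1,1,1,1).

∂_2: C_2 → C_1 maps a triangle to the signed sum of its edges. For instance
  ∂[v_0,v_3,v_4] = [v_3,v_4] − [v_0,v_4] + [v_0,v_3],
  ∂[v_0,v_3,v_8] = [v_3,v_8] − [v_0,v_8] + [v_0,v_3].
As a 12×4 matrix over Z this has rank 3, with invariant factors (1,1,1).

The boundary map ∂_3: C_3 → C_2 sends each 3-simplex σ to the alternating sum Σ_i (−1)^i (σ with its i-th vertex removed). For instance
  ∂[v_0,v_3,v_4,v_8] = [v_3,v_4,v_8] − [v_0,v_4,v_8] + [v_0,v_3,v_8] − [v_0,v_3,v_4].
This gives a 4×1 integer matrix of rank 1; reducing to Smith normal form yields diagonal entries (1).

Now H_k = ker ∂_k / im ∂_{k+1}, so:

  H_3: rank ker ∂_3 − rank ∂_4 = (1 − 1) − 0 = 0, and there is no ∂_4, so H_3 = 0.

H_3 = 0.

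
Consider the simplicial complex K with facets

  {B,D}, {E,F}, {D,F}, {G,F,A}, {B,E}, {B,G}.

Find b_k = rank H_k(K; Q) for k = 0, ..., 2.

Order the vertices as A < B < D < E < F < G. Listing each simplex with vertices in this order, K has dimension 2 with simplices:

  0-simplices (6): A, B, D, E, F, G
  1-simplices (8): AF, AG, BD, BE, BG, DF, EF, FG
  2-simplices (1): AFG

giving chain groups C_0 ≅ Z^6, C_1 ≅ Z^8, C_2 ≅ Z^1.

∂_1: C_1 → C_0 is given by ∂[p,q] = [q] − [p]. For instance
  ∂AF = F − A.
The 6×8 boundary matrix has rank 5 and Smith normal form diag(1,1,1,1,1).

Boundary ∂_2: C_2 → C_1 maps a triangle to the signed sum of its edges. For instance
  ∂AFG = FG − AG + AF.
As a 8×1 matrix over Z this has rank 1, with invariant factors (1).

Now H_k = ker ∂_k / im ∂_{k+1}, so:

  H_0: rank C_0 − rank ∂_1 = 6 − 5 = 1, and the invariant factors of ∂_1 are all 1, so H_0 = Z.
  H_1: rank ker ∂_1 − rank ∂_2 = (8 − 5) − 1 = 2, and the invariant factors of ∂_2 are all 1, so H_1 = Z^2.
  H_2: rank ker ∂_2 − rank ∂_3 = (1 − 1) − 0 = 0, and there is no ∂_3, so H_2 = 0.

Hence the Betti numbers are b_0 = 1, b_1 = 2, b_2 = 0.

b_0 = 1, b_1 = 2, b_2 = 0.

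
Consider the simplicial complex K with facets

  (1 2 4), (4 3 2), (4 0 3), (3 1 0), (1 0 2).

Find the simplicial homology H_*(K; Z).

We work with the vertex ordering 0 < 1 < 2 < 3 < 4. The simplices of K, each written with vertices in increasing order, are:

  0-simplices (5): [0], [1], [2], [3], [4]
  1-simplices (10): [0,1], [0,2], [0,3], [0,4], [1,2], [1,3], [1,4], [2,3], [2,4], [3,4]
  2-simplices (5): [0,1,2], [0,1,3], [0,3,4], [1,2,4], [2,3,4]

giving chain groups C_0 ≅ Z^5, C_1 ≅ Z^10, C_2 ≅ Z^5.

∂_1: C_1 → C_0 is given by ∂[p,q] = [q] − [p].
The 5×10 boundary matrix has rank 4 and Smith normal form diag(1,1,1,1).

∂_2: C_2 → C_1 maps a triangle to the signed sum of its edges. For instance
  ∂[0,3,4] = [3,4] − [0,4] + [0,3],
  ∂[1,2,4] = [2,4] − [1,4] + [1,2].
This gives a 10×5 integer matrix of rank 5; reducing to Smith normal form yields diagonal entries (1,1,1,1,1).

Reading off H_k = ker ∂_k / im ∂_{k+1}:

  H_0: rank C_0 − rank ∂_1 = 5 − 4 = 1, and the invariant factors of ∂_1 are all 1, so H_0 = Z.
  H_1: rank ker ∂_1 − rank ∂_2 = (10 − 4) − 5 = 1, and the invariant factors of ∂_2 are all 1, so H_1 = Z.
  H_2: rank ker ∂_2 − rank ∂_3 = (5 − 5) − 0 = 0, and there is no ∂_3, so H_2 = 0.

H_0 ≅ Z,  H_1 ≅ Z,  H_2 = 0.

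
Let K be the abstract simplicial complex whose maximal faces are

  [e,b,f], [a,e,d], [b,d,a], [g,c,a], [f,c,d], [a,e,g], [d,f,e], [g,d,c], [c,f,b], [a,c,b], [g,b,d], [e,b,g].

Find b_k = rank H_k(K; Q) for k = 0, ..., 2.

We work with the vertex ordering a < b < c < d < e < f < g. The simplices of K, each written with vertices in increasing order, are:

  0-simplices (7): a, b, c, d, e, f, g
  1-simplices (18): ab, ac, ad, ae, ag, bc, bd, be, bf, bg, cd, cf, cg, de, df, dg, ef, eg
  2-simplices (12): abc, abd, acg, ade, aeg, bcf, bdg, bef, beg, cdf, cdg, def

giving chain groups C_0 ≅ Z^7, C_1 ≅ Z^18, C_2 ≅ Z^12.

∂_1: C_1 → C_0 sends each edge [p,q] (with p < q) to q − p. For instance
  ∂bg = g − b.
As a 7×18 matrix over Z this has rank 6, with invariant factors (1,1,1,1,1,1).

The boundary map ∂_2: C_2 → C_1 sends each 2-simplex [p,q,r] to [q,r] − [p,r] + [p,q]. For instance
  ∂cdf = df − cf + cd,
  ∂abc = bc − ac + ab.
This gives a 18×12 integer matrix of rank 12; reducing to Smith normal form yields diagonal entries (1,1,1,1,1,1,1,1,1,1,1,2).

Now H_k = ker ∂_k / im ∂_{k+1}, so:

  H_0: rank C_0 − rank ∂_1 = 7 − 6 = 1, and the invariant factors of ∂_1 are all 1, so H_0 = Z.
  H_1: rank ker ∂_1 − rank ∂_2 = (18 − 6) − 12 = 0, and ∂_2 has invariant factor 2 > 1, so H_1 = Z/2.
  H_2: rank ker ∂_2 − rank ∂_3 = (12 − 12) − 0 = 0, and there is no ∂_3, so H_2 = 0.

Hence the Betti numbers are b_0 = 1, b_1 = 0, b_2 = 0.

b_0 = 1, b_1 = 0, b_2 = 0.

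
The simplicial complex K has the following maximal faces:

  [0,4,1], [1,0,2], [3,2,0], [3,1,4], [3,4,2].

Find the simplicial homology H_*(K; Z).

H_0 ≅ Z,  H_1 ≅ Z,  H_2 = 0.

Order the vertices as 0 < 1 < 2 < 3 < 4. Listing each simplex with vertices in this order, K has dimension 2 with simplices:

  0-simplices (5): [0], [1], [2], [3], [4]
  1-simplices (10): [0,1], [0,2], [0,3], [0,4], [1,2], [1,3], [1,4], [2,3], [2,4], [3,4]
  2-simplices (5): [0,1,2], [0,1,4], [0,2,3], [1,3,4], [2,3,4]

Hence C_0 ≅ Z^5, C_1 ≅ Z^10, C_2 ≅ Z^5.

Boundary ∂_1: C_1 → C_0 sends each edge [p,q] (with p < q) to q − p. For instance
  ∂[1,2] = [2] − [1].
This gives a 5×10 integer matrix of rank 4; reducing to Smith normal form yields diagonal entries (1,1,1,1).

The boundary map ∂_2: C_2 → C_1 acts by ∂[p,q,r] = [q,r] − [p,r] + [p,q]. For instance
  ∂[0,2,3] = [2,3] − [0,3] + [0,2],
  ∂[1,3,4] = [3,4] − [1,4] + [1,3].
As a 10×5 matrix over Z this has rank 5, with invariant factors (1,1,1,1,1).

Reading off H_k = ker ∂_k / im ∂_{k+1}:

  H_0: rank C_0 − rank ∂_1 = 5 − 4 = 1, and the invariant factors of ∂_1 are all 1, so H_0 = Z.
  H_1: rank ker ∂_1 − rank ∂_2 = (10 − 4) − 5 = 1, and the invariant factors of ∂_2 are all 1, so H_1 = Z.
  H_2: rank ker ∂_2 − rank ∂_3 = (5 − 5) − 0 = 0, and there is no ∂_3, so H_2 = 0.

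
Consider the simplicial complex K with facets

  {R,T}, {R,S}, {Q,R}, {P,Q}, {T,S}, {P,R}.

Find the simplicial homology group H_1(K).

H_1 = Z^2.

Take the total order P < Q < R < S < T on the vertex set. Then K (dimension 1) consists of the simplices:

  0-simplices (5): P, Q, R, S, T
  1-simplices (6): PQ, PR, QR, RS, RT, ST

giving chain groups C_0 ≅ Z^5, C_1 ≅ Z^6.

Boundary ∂_1: C_1 → C_0 is given by ∂[p,q] = [q] − [p]. For instance
  ∂PQ = Q − P.
This gives a 5×6 integer matrix of rank 4; reducing to Smith normal form yields diagonal entries (1,1,1,1).

Computing H_k = (kernel of ∂_k) / (image of ∂_{k+1}):

  H_1: rank ker ∂_1 − rank ∂_2 = (6 − 4) − 0 = 2, and there is no ∂_2, so H_1 ≅ Z^2.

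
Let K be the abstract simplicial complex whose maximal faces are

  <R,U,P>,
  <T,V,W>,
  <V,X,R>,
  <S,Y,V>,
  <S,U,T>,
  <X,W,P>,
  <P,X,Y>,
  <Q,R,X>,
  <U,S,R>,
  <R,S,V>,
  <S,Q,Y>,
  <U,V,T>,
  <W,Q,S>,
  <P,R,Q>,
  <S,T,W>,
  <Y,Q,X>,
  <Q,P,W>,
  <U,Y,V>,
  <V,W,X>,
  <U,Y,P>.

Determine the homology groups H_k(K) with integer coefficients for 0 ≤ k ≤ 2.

H_0 ≅ Z,  H_1 ≅ Z ⊕ Z/2Z,  H_2 = 0.

K has 10 vertices, 30 edges, 20 triangles.
rank ∂_0 = 0, rank ∂_1 = 9 ⇒ b_0 = 10 − 0 − 9 = 1; all invariant factors of ∂_1 are 1 so no torsion. So H_0 ≅ Z.
rank ∂_1 = 9, rank ∂_2 = 20 ⇒ b_1 = 30 − 9 − 20 = 1; ∂_2 has invariant factor(s) [2] giving torsion. So H_1 ≅ Z ⊕ Z/2Z.
rank ∂_2 = 20, rank ∂_3 = 0 ⇒ b_2 = 20 − 20 − 0 = 0. So H_2 ≅ 0.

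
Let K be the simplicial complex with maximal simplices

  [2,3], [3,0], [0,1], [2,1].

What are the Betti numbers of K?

We work with the vertex ordering 0 < 1 < 2 < 3. The simplices of K, each written with vertices in increasing order, are:

  0-simplices (4): [0], [1], [2], [3]
  1-simplices (4): [0,1], [0,3], [1,2], [2,3]

so the chain groups are C_0 ≅ Z^4, C_1 ≅ Z^4.

Boundary ∂_1: C_1 → C_0 maps an edge to its endpoints' difference, ∂[p,q] = q − p.
As a 4×4 matrix over Z this has rank 3, with invariant factors (1,1,1).

From H_k ≅ ker(∂_k) / im(∂_{k+1}) we obtain:

  H_0: rank C_0 − rank ∂_1 = 4 − 3 = 1, and the invariant factors of ∂_1 are all 1, so H_0 ≅ Z.
  H_1: rank ker ∂_1 − rank ∂_2 = (4 − 3) − 0 = 1, and there is no ∂_2, so H_1 ≅ Z.

(K is a triangulation of the circle S^1.)

Hence the Betti numbers are b_0 = 1, b_1 = 1.

b_0 = 1, b_1 = 1.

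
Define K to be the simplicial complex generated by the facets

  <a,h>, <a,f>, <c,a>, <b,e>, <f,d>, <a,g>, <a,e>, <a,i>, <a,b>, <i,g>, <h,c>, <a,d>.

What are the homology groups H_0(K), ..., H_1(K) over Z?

We work with the vertex ordering a < b < c < d < e < f < g < h < i. The simplices of K, each written with vertices in increasing order, are:

  0-simplices (9): a, b, c, d, e, f, g, h, i
  1-simplices (12): ab, ac, ad, ae, af, ag, ah, ai, be, ch, df, gi

so the chain groups are C_0 ≅ Z^9, C_1 ≅ Z^12.

Boundary ∂_1: C_1 → C_0 maps an edge to its endpoints' difference, ∂[p,q] = q − p. For instance
  ∂ad = d − a.
The 9×12 boundary matrix has rank 8 and Smith normal form diag(1,1,1,1,1,1,1,1).

Reading off H_k = ker ∂_k / im ∂_{k+1}:

  H_0: rank C_0 − rank ∂_1 = 9 − 8 = 1, and the invariant factors of ∂_1 are all 1, so H_0 ≅ Z.
  H_1: rank ker ∂_1 − rank ∂_2 = (12 − 8) − 0 = 4, and there is no ∂_2, so H_1 ≅ Z^4.

As a check, the Euler characteristic is 9 − 12 = -3, which agrees with 1 − 4 = -3.

H_0 ≅ Z,  H_1 ≅ Z^4.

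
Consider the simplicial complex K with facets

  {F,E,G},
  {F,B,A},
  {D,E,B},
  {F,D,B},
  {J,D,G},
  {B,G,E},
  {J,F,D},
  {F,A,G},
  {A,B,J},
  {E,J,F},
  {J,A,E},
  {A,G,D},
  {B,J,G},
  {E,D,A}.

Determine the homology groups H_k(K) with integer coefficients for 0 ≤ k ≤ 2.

We work with the vertex ordering A < B < D < E < F < G < J. The simplices of K, each written with vertices in increasing order, are:

  0-simplices (7): A, B, D, E, F, G, J
  1-simplices (21): AB, AD, AE, AF, AG, AJ, BD, BE, BF, BG, BJ, DE, DF, DG, DJ, EF, EG, EJ, FG, FJ, GJ
  2-simplices (14): ABF, ABJ, ADE, ADG, AEJ, AFG, BDE, BDF, BEG, BGJ, DFJ, DGJ, EFG, EFJ

giving chain groups C_0 ≅ Z^7, C_1 ≅ Z^21, C_2 ≅ Z^14.

∂_1: C_1 → C_0 sends each edge [p,q] (with p < q) to q − p.
The resulting 7×21 matrix has rank 6, and its Smith normal form has invariant factors (1,1,1,1,1,1).

The boundary map ∂_2: C_2 → C_1 maps a triangle to the signed sum of its edges. For instance
  ∂AEJ = EJ − AJ + AE,
  ∂ADG = DG − AG + AD.
The resulting 21×14 matrix has rank 13, and its Smith normal form has invariant factors (1,1,1,1,1,1,1,1,1,1,1,1,1).

Reading off H_k = ker ∂_k / im ∂_{k+1}:

  H_0: rank C_0 − rank ∂_1 = 7 − 6 = 1, and the invariant factors of ∂_1 are all 1, so H_0 ≅ Z.
  H_1: rank ker ∂_1 − rank ∂_2 = (21 − 6) − 13 = 2, and the invariant factors of ∂_2 are all 1, so H_1 ≅ Z^2.
  H_2: rank ker ∂_2 − rank ∂_3 = (14 − 13) − 0 = 1, and there is no ∂_3, so H_2 ≅ Z.

H_0 = Z,  H_1 = Z^2,  H_2 = Z.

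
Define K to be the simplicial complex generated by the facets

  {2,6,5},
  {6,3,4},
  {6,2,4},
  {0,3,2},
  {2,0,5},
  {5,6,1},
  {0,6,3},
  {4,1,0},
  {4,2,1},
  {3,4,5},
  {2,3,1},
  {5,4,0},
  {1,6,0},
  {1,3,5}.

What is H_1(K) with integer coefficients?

Order the vertices as 0 < 1 < 2 < 3 < 4 < 5 < 6. Listing each simplex with vertices in this order, K has dimension 2 with simplices:

  0-simplices (7): [0], [1], [2], [3], [4], [5], [6]
  1-simplices (21): [0,1], [0,2], [0,3], [0,4], [0,5], [0,6], [1,2], [1,3], [1,4], [1,5], [1,6], [2,3], [2,4], [2,5], [2,6], [3,4], [3,5], [3,6], [4,5], [4,6], [5,6]
  2-simplices (14): [0,1,4], [0,1,6], [0,2,3], [0,2,5], [0,3,6], [0,4,5], [1,2,3], [1,2,4], [1,3,5], [1,5,6], [2,4,6], [2,5,6], [3,4,5], [3,4,6]

Hence C_0 ≅ Z^7, C_1 ≅ Z^21, C_2 ≅ Z^14.

∂_1: C_1 → C_0 sends each edge [p,q] (with p < q) to q − p.
The 7×21 boundary matrix has rank 6 and Smith normal form diag(1,1,1,1,1,1).

∂_2: C_2 → C_1 sends each 2-simplex [p,q,r] to [q,r] − [p,r] + [p,q]. For instance
  ∂[0,2,3] = [2,3] − [0,3] + [0,2],
  ∂[1,3,5] = [3,5] − [1,5] + [1,3].
The 21×14 boundary matrix has rank 13 and Smith normal form diag(1,1,1,1,1,1,1,1,1,1,1,1,1).

Reading off H_k = ker ∂_k / im ∂_{k+1}:

  H_1: rank ker ∂_1 − rank ∂_2 = (21 − 6) − 13 = 2, and the invariant factors of ∂_2 are all 1, so H_1 = Z^2.

H_1 = Z^2.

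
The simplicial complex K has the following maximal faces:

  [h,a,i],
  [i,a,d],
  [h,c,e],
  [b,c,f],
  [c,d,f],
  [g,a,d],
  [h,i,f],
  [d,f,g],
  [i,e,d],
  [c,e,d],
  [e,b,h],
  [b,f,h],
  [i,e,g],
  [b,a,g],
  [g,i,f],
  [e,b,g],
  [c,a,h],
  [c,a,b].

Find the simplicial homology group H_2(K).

Fix the vertex order a < b < c < d < e < f < g < h < i and write every simplex with vertices in increasing order. Then dim K = 2 and the simplices of K are:

  0-simplices (9): a, b, c, d, e, f, g, h, i
  1-simplices (27): ab, ac, ad, ag, ah, ai, bc, be, bf, bg, bh, cd, ce, cf, ch, de, df, dg, di, eg, eh, ei, fg, fh, fi, gi, hi
  2-simplices (18): abc, abg, ach, adg, adi, ahi, bcf, beg, beh, bfh, cde, cdf, ceh, dei, dfg, egi, fgi, fhi

giving chain groups C_0 ≅ Z^9, C_1 ≅ Z^27, C_2 ≅ Z^18.

Boundary ∂_1: C_1 → C_0 sends each edge [p,q] (with p < q) to q − p. For instance
  ∂ac = c − a.
As a 9×27 matrix over Z this has rank 8, with invariant factors (1,1,1,1,1,1,1,1).

Boundary ∂_2: C_2 → C_1 acts by ∂[p,q,r] = [q,r] − [p,r] + [p,q]. For instance
  ∂cde = de − ce + cd,
  ∂fhi = hi − fi + fh.
The 27×18 boundary matrix has rank 18 and Smith normal form diag(1,1,1,1,1,1,1,1,1,1,1,1,1,1,1,1,1,2).

Now H_k = ker ∂_k / im ∂_{k+1}, so:

  H_2: rank ker ∂_2 − rank ∂_3 = (18 − 18) − 0 = 0, and there is no ∂_3, so H_2 = 0.

H_2 = 0.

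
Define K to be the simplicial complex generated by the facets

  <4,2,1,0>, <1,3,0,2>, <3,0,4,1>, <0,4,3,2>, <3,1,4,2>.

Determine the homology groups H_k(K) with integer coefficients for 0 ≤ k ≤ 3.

H_0 ≅ Z,  H_1 = 0,  H_2 = 0,  H_3 ≅ Z.

K has 5 vertices, 10 edges, 10 triangles, 5 3-simplices.
rank ∂_0 = 0, rank ∂_1 = 4 ⇒ b_0 = 5 − 0 − 4 = 1; all invariant factors of ∂_1 are 1 so no torsion. So H_0 = Z.
rank ∂_1 = 4, rank ∂_2 = 6 ⇒ b_1 = 10 − 4 − 6 = 0; all invariant factors of ∂_2 are 1 so no torsion. So H_1 = 0.
rank ∂_2 = 6, rank ∂_3 = 4 ⇒ b_2 = 10 − 6 − 4 = 0; all invariant factors of ∂_3 are 1 so no torsion. So H_2 = 0.
rank ∂_3 = 4, rank ∂_4 = 0 ⇒ b_3 = 5 − 4 − 0 = 1. So H_3 = Z.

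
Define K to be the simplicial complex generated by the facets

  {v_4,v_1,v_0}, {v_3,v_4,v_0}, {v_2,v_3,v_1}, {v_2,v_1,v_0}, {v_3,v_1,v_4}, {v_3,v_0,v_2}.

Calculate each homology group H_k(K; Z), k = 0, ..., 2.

We work with the vertex ordering v_0 < v_1 < v_2 < v_3 < v_4. The simplices of K, each written with vertices in increasing order, are:

  0-simplices (5): [v_0], [v_1], [v_2], [v_3], [v_4]
  1-simplices (9): [v_0,v_1], [v_0,v_2], [v_0,v_3], [v_0,v_4], [v_1,v_2], [v_1,v_3], [v_1,v_4], [v_2,v_3], [v_3,v_4]
  2-simplices (6): [v_0,v_1,v_2], [v_0,v_1,v_4], [v_0,v_2,v_3], [v_0,v_3,v_4], [v_1,v_2,v_3], [v_1,v_3,v_4]

so the chain groups are C_0 ≅ Z^5, C_1 ≅ Z^9, C_2 ≅ Z^6.

∂_1: C_1 → C_0 maps an edge to its endpoints' difference, ∂[p,q] = q − p. For instance
  ∂[v_1,v_2] = [v_2] − [v_1].
The resulting 5×9 matrix has rank 4, and its Smith normal form has invariant factors (1,1,1,1).

Boundary ∂_2: C_2 → C_1 acts by ∂[p,q,r] = [q,r] − [p,r] + [p,q]. For instance
  ∂[v_1,v_3,v_4] = [v_3,v_4] − [v_1,v_4] + [v_1,v_3],
  ∂[v_0,v_3,v_4] = [v_3,v_4] − [v_0,v_4] + [v_0,v_3].
This gives a 9×6 integer matrix of rank 5; reducing to Smith normal form yields diagonal entries (1,1,1,1,1).

From H_k ≅ ker(∂_k) / im(∂_{k+1}) we obtain:

  H_0: rank C_0 − rank ∂_1 = 5 − 4 = 1, and the invariant factors of ∂_1 are all 1, so H_0 ≅ Z.
  H_1: rank ker ∂_1 − rank ∂_2 = (9 − 4) − 5 = 0, and the invariant factors of ∂_2 are all 1, so H_1 ≅ 0.
  H_2: rank ker ∂_2 − rank ∂_3 = (6 − 5) − 0 = 1, and there is no ∂_3, so H_2 ≅ Z.

H_0 = Z,  H_1 = 0,  H_2 = Z.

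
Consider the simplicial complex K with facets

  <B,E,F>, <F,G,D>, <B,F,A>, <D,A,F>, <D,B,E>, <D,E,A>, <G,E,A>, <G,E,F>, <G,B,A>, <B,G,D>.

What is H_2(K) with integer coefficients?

Fix the vertex order A < B < D < E < F < G and write every simplex with vertices in increasing order. Then dim K = 2 and the simplices of K are:

  0-simplices (6): A, B, D, E, F, G
  1-simplices (15): AB, AD, AE, AF, AG, BD, BE, BF, BG, DE, DF, DG, EF, EG, FG
  2-simplices (10): ABF, ABG, ADE, ADF, AEG, BDE, BDG, BEF, DFG, EFG

Hence C_0 ≅ Z^6, C_1 ≅ Z^15, C_2 ≅ Z^10.

The boundary map ∂_1: C_1 → C_0 sends each edge [p,q] (with p < q) to q − p. For instance
  ∂AG = G − A.
The 6×15 boundary matrix has rank 5 and Smith normal form diag(1,1,1,1,1).

Boundary ∂_2: C_2 → C_1 maps a triangle to the signed sum of its edges. For instance
  ∂BEF = EF − BF + BE,
  ∂ABG = BG − AG + AB.
This gives a 15×10 integer matrix of rank 10; reducing to Smith normal form yields diagonal entries (1,1,1,1,1,1,1,1,1,2).

From H_k ≅ ker(∂_k) / im(∂_{k+1}) we obtain:

  H_2: rank ker ∂_2 − rank ∂_3 = (10 − 10) − 0 = 0, and there is no ∂_3, so H_2 = 0.

H_2 = 0.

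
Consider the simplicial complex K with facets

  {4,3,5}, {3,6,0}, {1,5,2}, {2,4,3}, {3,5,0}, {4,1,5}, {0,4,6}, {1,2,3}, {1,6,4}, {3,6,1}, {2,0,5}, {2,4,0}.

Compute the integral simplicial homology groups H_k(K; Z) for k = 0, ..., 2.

H_0 ≅ Z,  H_1 ≅ Z/2,  H_2 = 0.

K has 7 vertices, 18 edges, 12 triangles.
rank ∂_0 = 0, rank ∂_1 = 6 ⇒ b_0 = 7 − 0 − 6 = 1; all invariant factors of ∂_1 are 1 so no torsion. So H_0 = Z.
rank ∂_1 = 6, rank ∂_2 = 12 ⇒ b_1 = 18 − 6 − 12 = 0; ∂_2 has invariant factor(s) [2] giving torsion. So H_1 = Z/2.
rank ∂_2 = 12, rank ∂_3 = 0 ⇒ b_2 = 12 − 12 − 0 = 0. So H_2 = 0.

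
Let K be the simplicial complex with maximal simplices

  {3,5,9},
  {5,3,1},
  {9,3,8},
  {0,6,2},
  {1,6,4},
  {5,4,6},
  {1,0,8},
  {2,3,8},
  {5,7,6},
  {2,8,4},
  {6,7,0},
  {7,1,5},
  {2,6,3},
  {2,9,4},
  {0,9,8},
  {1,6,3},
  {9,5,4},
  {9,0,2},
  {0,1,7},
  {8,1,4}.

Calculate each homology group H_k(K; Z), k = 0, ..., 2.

H_0 ≅ Z,  H_1 ≅ Z ⊕ Z/2,  H_2 = 0.

Take the total order 0 < 1 < 2 < 3 < 4 < 5 < 6 < 7 < 8 < 9 on the vertex set. Then K (dimension 2) consists of the simplices:

  0-simplices (10): [0], [1], [2], [3], [4], [5], [6], [7], [8], [9]
  1-simplices (30): (30 of them)
  2-simplices (20): (20 of them)

so the chain groups are C_0 ≅ Z^10, C_1 ≅ Z^30, C_2 ≅ Z^20.

Boundary ∂_1: C_1 → C_0 sends each edge [p,q] (with p < q) to q − p.
The 10×30 boundary matrix has rank 9 and Smith normal form diag(1,1,1,1,1,1,1,1,1).

Boundary ∂_2: C_2 → C_1 sends each 2-simplex [p,q,r] to [q,r] − [p,r] + [p,q]. For instance
  ∂[2,3,6] = [3,6] − [2,6] + [2,3],
  ∂[3,8,9] = [8,9] − [3,9] + [3,8].
As a 30×20 matrix over Z this has rank 20, with invariant factors (1,1,1,1,1,1,1,1,1,1,1,1,1,1,1,1,1,1,1,2).

Now H_k = ker ∂_k / im ∂_{k+1}, so:

  H_0: rank C_0 − rank ∂_1 = 10 − 9 = 1, and the invariant factors of ∂_1 are all 1, so H_0 = Z.
  H_1: rank ker ∂_1 − rank ∂_2 = (30 − 9) − 20 = 1, and ∂_2 has invariant factor 2 > 1, so H_1 = Z ⊕ Z/2.
  H_2: rank ker ∂_2 − rank ∂_3 = (20 − 20) − 0 = 0, and there is no ∂_3, so H_2 = 0.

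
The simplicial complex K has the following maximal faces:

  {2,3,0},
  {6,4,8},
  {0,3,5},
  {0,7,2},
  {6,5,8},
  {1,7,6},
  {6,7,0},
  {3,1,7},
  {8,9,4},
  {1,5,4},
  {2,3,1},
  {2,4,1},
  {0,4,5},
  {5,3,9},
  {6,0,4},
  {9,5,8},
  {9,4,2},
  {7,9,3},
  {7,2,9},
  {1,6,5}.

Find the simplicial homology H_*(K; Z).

We work with the vertex ordering 0 < 1 < 2 < 3 < 4 < 5 < 6 < 7 < 8 < 9. The simplices of K, each written with vertices in increasing order, are:

  0-simplices (10): [0], [1], [2], [3], [4], [5], [6], [7], [8], [9]
  1-simplices (30): (30 of them)
  2-simplices (20): (20 of them)

giving chain groups C_0 ≅ Z^10, C_1 ≅ Z^30, C_2 ≅ Z^20.

∂_1: C_1 → C_0 maps an edge to its endpoints' difference, ∂[p,q] = q − p.
As a 10×30 matrix over Z this has rank 9, with invariant factors (1,1,1,1,1,1,1,1,1).

The boundary map ∂_2: C_2 → C_1 acts by ∂[p,q,r] = [q,r] − [p,r] + [p,q]. For instance
  ∂[1,3,7] = [3,7] − [1,7] + [1,3],
  ∂[4,8,9] = [8,9] − [4,9] + [4,8].
As a 30×20 matrix over Z this has rank 20, with invariant factors (1,1,1,1,1,1,1,1,1,1,1,1,1,1,1,1,1,1,1,2).

Reading off H_k = ker ∂_k / im ∂_{k+1}:

  H_0: rank C_0 − rank ∂_1 = 10 − 9 = 1, and the invariant factors of ∂_1 are all 1, so H_0 = Z.
  H_1: rank ker ∂_1 − rank ∂_2 = (30 − 9) − 20 = 1, and ∂_2 has invariant factor 2 > 1, so H_1 = Z × Z/2.
  H_2: rank ker ∂_2 − rank ∂_3 = (20 − 20) − 0 = 0, and there is no ∂_3, so H_2 = 0.

H_0 ≅ Z,  H_1 ≅ Z × Z/2,  H_2 = 0.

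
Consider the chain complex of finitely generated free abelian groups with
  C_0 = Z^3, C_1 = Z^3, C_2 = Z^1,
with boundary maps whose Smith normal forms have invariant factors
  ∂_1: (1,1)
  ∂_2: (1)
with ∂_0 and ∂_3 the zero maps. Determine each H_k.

H_0 ≅ Z,  H_1 = 0,  H_2 = 0.

H_0: b_0 = 3 − 0 − 2 = 1; torsion from ∂_1 factors > 1: none. So H_0 ≅ Z.
H_1: b_1 = 3 − 2 − 1 = 0; torsion from ∂_2 factors > 1: none. So H_1 ≅ 0.
H_2: b_2 = 1 − 1 − 0 = 0; torsion from ∂_3 factors > 1: none. So H_2 ≅ 0.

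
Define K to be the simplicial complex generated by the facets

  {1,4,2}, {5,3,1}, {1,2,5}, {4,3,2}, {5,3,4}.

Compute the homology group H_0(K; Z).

H_0 = Z.

We work with the vertex ordering 1 < 2 < 3 < 4 < 5. The simplices of K, each written with vertices in increasing order, are:

  0-simplices (5): [1], [2], [3], [4], [5]
  1-simplices (10): [1,2], [1,3], [1,4], [1,5], [2,3], [2,4], [2,5], [3,4], [3,5], [4,5]
  2-simplices (5): [1,2,4], [1,2,5], [1,3,5], [2,3,4], [3,4,5]

Hence C_0 ≅ Z^5, C_1 ≅ Z^10, C_2 ≅ Z^5.

∂_1: C_1 → C_0 is given by ∂[p,q] = [q] − [p]. For instance
  ∂[1,5] = [5] − [1].
The resulting 5×10 matrix has rank 4, and its Smith normal form has invariant factors (1,1,1,1).

Boundary ∂_2: C_2 → C_1 acts by ∂[p,q,r] = [q,r] − [p,r] + [p,q]. For instance
  ∂[3,4,5] = [4,5] − [3,5] + [3,4],
  ∂[1,2,5] = [2,5] − [1,5] + [1,2].
As a 10×5 matrix over Z this has rank 5, with invariant factors (1,1,1,1,1).

Now H_k = ker ∂_k / im ∂_{k+1}, so:

  H_0: rank C_0 − rank ∂_1 = 5 − 4 = 1, and the invariant factors of ∂_1 are all 1, so H_0 ≅ Z.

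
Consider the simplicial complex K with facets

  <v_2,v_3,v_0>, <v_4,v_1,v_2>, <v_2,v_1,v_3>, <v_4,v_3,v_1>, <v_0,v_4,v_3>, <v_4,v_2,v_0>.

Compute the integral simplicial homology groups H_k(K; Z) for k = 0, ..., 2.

H_0 ≅ Z,  H_1 = 0,  H_2 ≅ Z.

Take the total order v_0 < v_1 < v_2 < v_3 < v_4 on the vertex set. Then K (dimension 2) consists of the simplices:

  0-simplices (5): [v_0], [v_1], [v_2], [v_3], [v_4]
  1-simplices (9): [v_0,v_2], [v_0,v_3], [v_0,v_4], [v_1,v_2], [v_1,v_3], [v_1,v_4], [v_2,v_3], [v_2,v_4], [v_3,v_4]
  2-simplices (6): [v_0,v_2,v_3], [v_0,v_2,v_4], [v_0,v_3,v_4], [v_1,v_2,v_3], [v_1,v_2,v_4], [v_1,v_3,v_4]

giving chain groups C_0 ≅ Z^5, C_1 ≅ Z^9, C_2 ≅ Z^6.

∂_1: C_1 → C_0 sends each edge [p,q] (with p < q) to q − p. For instance
  ∂[v_3,v_4] = [v_4] − [v_3].
The 5×9 boundary matrix has rank 4 and Smith normal form diag(1,1,1,1).

The boundary map ∂_2: C_2 → C_1 maps a triangle to the signed sum of its edges. For instance
  ∂[v_0,v_2,v_3] = [v_2,v_3] − [v_0,v_3] + [v_0,v_2],
  ∂[v_1,v_2,v_3] = [v_2,v_3] − [v_1,v_3] + [v_1,v_2].
This gives a 9×6 integer matrix of rank 5; reducing to Smith normal form yields diagonal entries (1,1,1,1,1).

Reading off H_k = ker ∂_k / im ∂_{k+1}:

  H_0: rank C_0 − rank ∂_1 = 5 − 4 = 1, and the invariant factors of ∂_1 are all 1, so H_0 ≅ Z.
  H_1: rank ker ∂_1 − rank ∂_2 = (9 − 4) − 5 = 0, and the invariant factors of ∂_2 are all 1, so H_1 ≅ 0.
  H_2: rank ker ∂_2 − rank ∂_3 = (6 − 5) − 0 = 1, and there is no ∂_3, so H_2 ≅ Z.

As a check, the Euler characteristic is 5 − 9 + 6 = 2, which agrees with 1 − 0 + 1 = 2.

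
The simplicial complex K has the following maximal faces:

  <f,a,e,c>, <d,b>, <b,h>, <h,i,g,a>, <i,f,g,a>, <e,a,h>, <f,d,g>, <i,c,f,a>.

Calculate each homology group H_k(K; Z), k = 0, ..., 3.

K has 9 vertices, 20 edges, 15 triangles, 4 3-simplices.
rank ∂_0 = 0, rank ∂_1 = 8 ⇒ b_0 = 9 − 0 − 8 = 1; all invariant factors of ∂_1 are 1 so no torsion. So H_0 ≅ Z.
rank ∂_1 = 8, rank ∂_2 = 11 ⇒ b_1 = 20 − 8 − 11 = 1; all invariant factors of ∂_2 are 1 so no torsion. So H_1 ≅ Z.
rank ∂_2 = 11, rank ∂_3 = 4 ⇒ b_2 = 15 − 11 − 4 = 0; all invariant factors of ∂_3 are 1 so no torsion. So H_2 ≅ 0.
rank ∂_3 = 4, rank ∂_4 = 0 ⇒ b_3 = 4 − 4 − 0 = 0. So H_3 ≅ 0.

H_0 ≅ Z,  H_1 ≅ Z,  H_2 = 0,  H_3 = 0.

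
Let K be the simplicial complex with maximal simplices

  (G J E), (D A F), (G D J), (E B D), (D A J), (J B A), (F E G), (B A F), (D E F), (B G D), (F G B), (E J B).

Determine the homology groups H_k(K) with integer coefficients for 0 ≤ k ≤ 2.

H_0 ≅ Z,  H_1 ≅ Z_2,  H_2 = 0.

Fix the vertex order A < B < D < E < F < G < J and write every simplex with vertices in increasing order. Then dim K = 2 and the simplices of K are:

  0-simplices (7): A, B, D, E, F, G, J
  1-simplices (18): AB, AD, AF, AJ, BD, BE, BF, BG, BJ, DE, DF, DG, DJ, EF, EG, EJ, FG, GJ
  2-simplices (12): ABF, ABJ, ADF, ADJ, BDE, BDG, BEJ, BFG, DEF, DGJ, EFG, EGJ

giving chain groups C_0 ≅ Z^7, C_1 ≅ Z^18, C_2 ≅ Z^12.

The boundary map ∂_1: C_1 → C_0 maps an edge to its endpoints' difference, ∂[p,q] = q − p. For instance
  ∂EF = F − E.
The resulting 7×18 matrix has rank 6, and its Smith normal form has invariant factors (1,1,1,1,1,1).

∂_2: C_2 → C_1 maps a triangle to the signed sum of its edges. For instance
  ∂EFG = FG − EG + EF,
  ∂ADF = DF − AF + AD.
The 18×12 boundary matrix has rank 12 and Smith normal form diag(1,1,1,1,1,1,1,1,1,1,1,2).

From H_k ≅ ker(∂_k) / im(∂_{k+1}) we obtain:

  H_0: rank C_0 − rank ∂_1 = 7 − 6 = 1, and the invariant factors of ∂_1 are all 1, so H_0 = Z.
  H_1: rank ker ∂_1 − rank ∂_2 = (18 − 6) − 12 = 0, and ∂_2 has invariant factor 2 > 1, so H_1 = Z_2.
  H_2: rank ker ∂_2 − rank ∂_3 = (12 − 12) − 0 = 0, and there is no ∂_3, so H_2 = 0.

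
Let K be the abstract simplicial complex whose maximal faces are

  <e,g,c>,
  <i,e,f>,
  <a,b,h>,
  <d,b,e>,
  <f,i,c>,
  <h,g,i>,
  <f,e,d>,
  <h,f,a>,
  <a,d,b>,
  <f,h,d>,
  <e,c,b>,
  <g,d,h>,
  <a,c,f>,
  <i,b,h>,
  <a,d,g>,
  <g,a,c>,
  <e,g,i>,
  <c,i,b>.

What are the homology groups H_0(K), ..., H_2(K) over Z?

H_0 = Z,  H_1 = Z ⊕ Z/2,  H_2 = 0.

We work with the vertex ordering a < b < c < d < e < f < g < h < i. The simplices of K, each written with vertices in increasing order, are:

  0-simplices (9): a, b, c, d, e, f, g, h, i
  1-simplices (27): ab, ac, ad, af, ag, ah, bc, bd, be, bh, bi, ce, cf, cg, ci, de, df, dg, dh, ef, eg, ei, fh, fi, gh, gi, hi
  2-simplices (18): abd, abh, acf, acg, adg, afh, bce, bci, bde, bhi, ceg, cfi, def, dfh, dgh, efi, egi, ghi

giving chain groups C_0 ≅ Z^9, C_1 ≅ Z^27, C_2 ≅ Z^18.

The boundary map ∂_1: C_1 → C_0 is given by ∂[p,q] = [q] − [p].
The 9×27 boundary matrix has rank 8 and Smith normal form diag(1,1,1,1,1,1,1,1).

Boundary ∂_2: C_2 → C_1 maps a triangle to the signed sum of its edges. For instance
  ∂abd = bd − ad + ab,
  ∂cfi = fi − ci + cf.
As a 27×18 matrix over Z this has rank 18, with invariant factors (1,1,1,1,1,1,1,1,1,1,1,1,1,1,1,1,1,2).

Reading off H_k = ker ∂_k / im ∂_{k+1}:

  H_0: rank C_0 − rank ∂_1 = 9 − 8 = 1, and the invariant factors of ∂_1 are all 1, so H_0 ≅ Z.
  H_1: rank ker ∂_1 − rank ∂_2 = (27 − 8) − 18 = 1, and ∂_2 has invariant factor 2 > 1, so H_1 ≅ Z ⊕ Z/2.
  H_2: rank ker ∂_2 − rank ∂_3 = (18 − 18) − 0 = 0, and there is no ∂_3, so H_2 ≅ 0.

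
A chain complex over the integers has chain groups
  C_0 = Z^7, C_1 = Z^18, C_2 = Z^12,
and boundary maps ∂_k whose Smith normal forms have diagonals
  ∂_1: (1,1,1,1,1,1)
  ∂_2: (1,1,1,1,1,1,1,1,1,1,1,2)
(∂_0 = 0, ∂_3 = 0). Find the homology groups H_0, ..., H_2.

H_0 ≅ Z,  H_1 ≅ Z/2Z,  H_2 = 0.

H_0: b_0 = 7 − 0 − 6 = 1; torsion from ∂_1 factors > 1: none. So H_0 ≅ Z.
H_1: b_1 = 18 − 6 − 12 = 0; torsion from ∂_2 factors > 1: [2]. So H_1 ≅ Z/2Z.
H_2: b_2 = 12 − 12 − 0 = 0; torsion from ∂_3 factors > 1: none. So H_2 ≅ 0.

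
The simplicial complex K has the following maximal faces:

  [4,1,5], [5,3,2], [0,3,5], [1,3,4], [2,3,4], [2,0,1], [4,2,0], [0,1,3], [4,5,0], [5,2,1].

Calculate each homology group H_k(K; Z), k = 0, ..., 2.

H_0 = Z,  H_1 = Z/2,  H_2 = 0.

We work with the vertex ordering 0 < 1 < 2 < 3 < 4 < 5. The simplices of K, each written with vertices in increasing order, are:

  0-simplices (6): [0], [1], [2], [3], [4], [5]
  1-simplices (15): [0,1], [0,2], [0,3], [0,4], [0,5], [1,2], [1,3], [1,4], [1,5], [2,3], [2,4], [2,5], [3,4], [3,5], [4,5]
  2-simplices (10): [0,1,2], [0,1,3], [0,2,4], [0,3,5], [0,4,5], [1,2,5], [1,3,4], [1,4,5], [2,3,4], [2,3,5]

Hence C_0 ≅ Z^6, C_1 ≅ Z^15, C_2 ≅ Z^10.

The boundary map ∂_1: C_1 → C_0 maps an edge to its endpoints' difference, ∂[p,q] = q − p.
The resulting 6×15 matrix has rank 5, and its Smith normal form has invariant factors (1,1,1,1,1).

The boundary map ∂_2: C_2 → C_1 sends each 2-simplex [p,q,r] to [q,r] − [p,r] + [p,q]. For instance
  ∂[0,3,5] = [3,5] − [0,5] + [0,3],
  ∂[0,1,3] = [1,3] − [0,3] + [0,1].
This gives a 15×10 integer matrix of rank 10; reducing to Smith normal form yields diagonal entries (1,1,1,1,1,1,1,1,1,2).

From H_k ≅ ker(∂_k) / im(∂_{k+1}) we obtain:

  H_0: rank C_0 − rank ∂_1 = 6 − 5 = 1, and the invariant factors of ∂_1 are all 1, so H_0 ≅ Z.
  H_1: rank ker ∂_1 − rank ∂_2 = (15 − 5) − 10 = 0, and ∂_2 has invariant factor 2 > 1, so H_1 ≅ Z/2.
  H_2: rank ker ∂_2 − rank ∂_3 = (10 − 10) − 0 = 0, and there is no ∂_3, so H_2 ≅ 0.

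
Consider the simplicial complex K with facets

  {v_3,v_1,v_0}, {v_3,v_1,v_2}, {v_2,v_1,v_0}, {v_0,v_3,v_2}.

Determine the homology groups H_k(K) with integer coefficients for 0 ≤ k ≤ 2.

Order the vertices as v_0 < v_1 < v_2 < v_3. Listing each simplex with vertices in this order, K has dimension 2 with simplices:

  0-simplices (4): [v_0], [v_1], [v_2], [v_3]
  1-simplices (6): [v_0,v_1], [v_0,v_2], [v_0,v_3], [v_1,v_2], [v_1,v_3], [v_2,v_3]
  2-simplices (4): [v_0,v_1,v_2], [v_0,v_1,v_3], [v_0,v_2,v_3], [v_1,v_2,v_3]

giving chain groups C_0 ≅ Z^4, C_1 ≅ Z^6, C_2 ≅ Z^4.

Boundary ∂_1: C_1 → C_0 is given by ∂[p,q] = [q] − [p].
As a 4×6 matrix over Z this has rank 3, with invariant factors (1,1,1).

Boundary ∂_2: C_2 → C_1 acts by ∂[p,q,r] = [q,r] − [p,r] + [p,q]. For instance
  ∂[v_0,v_2,v_3] = [v_2,v_3] − [v_0,v_3] + [v_0,v_2],
  ∂[v_1,v_2,v_3] = [v_2,v_3] − [v_1,v_3] + [v_1,v_2].
This gives a 6×4 integer matrix of rank 3; reducing to Smith normal form yields diagonal entries (1,1,1).

From H_k ≅ ker(∂_k) / im(∂_{k+1}) we obtain:

  H_0: rank C_0 − rank ∂_1 = 4 − 3 = 1, and the invariant factors of ∂_1 are all 1, so H_0 = Z.
  H_1: rank ker ∂_1 − rank ∂_2 = (6 − 3) − 3 = 0, and the invariant factors of ∂_2 are all 1, so H_1 = 0.
  H_2: rank ker ∂_2 − rank ∂_3 = (4 − 3) − 0 = 1, and there is no ∂_3, so H_2 = Z.

(K is a triangulation of the 2-sphere S^2.)

H_0 ≅ Z,  H_1 = 0,  H_2 ≅ Z.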